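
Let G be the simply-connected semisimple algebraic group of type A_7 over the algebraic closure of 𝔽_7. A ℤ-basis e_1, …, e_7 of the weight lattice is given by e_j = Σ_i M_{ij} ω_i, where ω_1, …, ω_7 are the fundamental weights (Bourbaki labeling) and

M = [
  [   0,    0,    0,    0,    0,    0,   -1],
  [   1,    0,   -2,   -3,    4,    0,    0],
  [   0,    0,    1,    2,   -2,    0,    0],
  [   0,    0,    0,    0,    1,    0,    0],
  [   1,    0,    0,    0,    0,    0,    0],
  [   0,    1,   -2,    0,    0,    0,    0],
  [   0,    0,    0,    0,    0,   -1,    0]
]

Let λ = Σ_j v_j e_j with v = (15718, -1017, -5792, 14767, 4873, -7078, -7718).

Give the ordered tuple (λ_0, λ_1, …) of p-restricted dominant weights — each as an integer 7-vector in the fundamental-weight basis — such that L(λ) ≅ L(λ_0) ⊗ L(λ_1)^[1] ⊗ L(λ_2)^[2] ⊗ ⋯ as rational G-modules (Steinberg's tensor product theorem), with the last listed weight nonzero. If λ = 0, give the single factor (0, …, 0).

Change of basis e → ω: c = M·v where v = (15718, -1017, -5792, 14767, 4873, -7078, -7718):
  c_1 = 0·15718 + (0)·(-1017) + (0)·(-5792) + 0·14767 + 0·4873 + (0)·(-7078) + (-1)·(-7718) = 7718
  c_2 = 1·15718 + (0)·(-1017) + (-2)·(-5792) + (-3)·(14767) + 4·4873 + (0)·(-7078) + (0)·(-7718) = 2493
  c_3 = 0·15718 + (0)·(-1017) + (1)·(-5792) + 2·14767 + (-2)·(4873) + (0)·(-7078) + (0)·(-7718) = 13996
  c_4 = 0·15718 + (0)·(-1017) + (0)·(-5792) + 0·14767 + 1·4873 + (0)·(-7078) + (0)·(-7718) = 4873
  c_5 = 1·15718 + (0)·(-1017) + (0)·(-5792) + 0·14767 + 0·4873 + (0)·(-7078) + (0)·(-7718) = 15718
  c_6 = 0·15718 + (1)·(-1017) + (-2)·(-5792) + 0·14767 + 0·4873 + (0)·(-7078) + (0)·(-7718) = 10567
  c_7 = 0·15718 + (0)·(-1017) + (0)·(-5792) + 0·14767 + 0·4873 + (-1)·(-7078) + (0)·(-7718) = 7078
Expand coordinatewise in base 7:
  c_1 = 7718 = 4·7^0 + 3·7^1 + 3·7^2 + 1·7^3 + 3·7^4
  c_2 = 2493 = 1·7^0 + 6·7^1 + 1·7^2 + 0·7^3 + 1·7^4
  c_3 = 13996 = 3·7^0 + 4·7^1 + 5·7^2 + 5·7^3 + 5·7^4
  c_4 = 4873 = 1·7^0 + 3·7^1 + 1·7^2 + 0·7^3 + 2·7^4
  c_5 = 15718 = 3·7^0 + 5·7^1 + 5·7^2 + 3·7^3 + 6·7^4
  c_6 = 10567 = 4·7^0 + 4·7^1 + 5·7^2 + 2·7^3 + 4·7^4
  c_7 = 7078 = 1·7^0 + 3·7^1 + 4·7^2 + 6·7^3 + 2·7^4
p-restricted factor λ_0 = (4, 1, 3, 1, 3, 4, 1)
p-restricted factor λ_1 = (3, 6, 4, 3, 5, 4, 3)
p-restricted factor λ_2 = (3, 1, 5, 1, 5, 5, 4)
p-restricted factor λ_3 = (1, 0, 5, 0, 3, 2, 6)
p-restricted factor λ_4 = (3, 1, 5, 2, 6, 4, 2)

((4, 1, 3, 1, 3, 4, 1), (3, 6, 4, 3, 5, 4, 3), (3, 1, 5, 1, 5, 5, 4), (1, 0, 5, 0, 3, 2, 6), (3, 1, 5, 2, 6, 4, 2))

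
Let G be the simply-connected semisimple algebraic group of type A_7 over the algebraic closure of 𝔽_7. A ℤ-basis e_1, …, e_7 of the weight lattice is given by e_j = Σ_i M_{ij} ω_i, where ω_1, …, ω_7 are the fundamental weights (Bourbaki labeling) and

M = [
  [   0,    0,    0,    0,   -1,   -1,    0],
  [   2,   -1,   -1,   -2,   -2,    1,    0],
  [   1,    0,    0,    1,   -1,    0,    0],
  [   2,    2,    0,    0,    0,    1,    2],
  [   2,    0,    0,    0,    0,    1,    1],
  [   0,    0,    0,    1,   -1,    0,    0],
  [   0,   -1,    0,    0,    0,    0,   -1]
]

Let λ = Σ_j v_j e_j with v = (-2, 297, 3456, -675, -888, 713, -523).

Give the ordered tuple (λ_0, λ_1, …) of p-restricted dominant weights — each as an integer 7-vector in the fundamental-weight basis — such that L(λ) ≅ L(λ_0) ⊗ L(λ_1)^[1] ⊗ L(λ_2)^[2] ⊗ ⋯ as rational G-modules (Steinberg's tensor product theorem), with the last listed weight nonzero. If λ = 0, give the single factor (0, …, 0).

ω-coordinates c = M·v, v = (-2, 297, 3456, -675, -888, 713, -523):
  c_1 = 0*-2 + 0*297 + 0*3456 + 0*-675 + -1*-888 + -1*713 + 0*-523 = 175
  c_2 = 2*-2 + -1*297 + -1*3456 + -2*-675 + -2*-888 + 1*713 + 0*-523 = 82
  c_3 = 1*-2 + 0*297 + 0*3456 + 1*-675 + -1*-888 + 0*713 + 0*-523 = 211
  c_4 = 2*-2 + 2*297 + 0*3456 + 0*-675 + 0*-888 + 1*713 + 2*-523 = 257
  c_5 = 2*-2 + 0*297 + 0*3456 + 0*-675 + 0*-888 + 1*713 + 1*-523 = 186
  c_6 = 0*-2 + 0*297 + 0*3456 + 1*-675 + -1*-888 + 0*713 + 0*-523 = 213
  c_7 = 0*-2 + -1*297 + 0*3456 + 0*-675 + 0*-888 + 0*713 + -1*-523 = 226
Expand coordinatewise in base 7:
  c_1 = 175 = 0·7^0 + 4·7^1 + 3·7^2
  c_2 = 82 = 5·7^0 + 4·7^1 + 1·7^2
  c_3 = 211 = 1·7^0 + 2·7^1 + 4·7^2
  c_4 = 257 = 5·7^0 + 1·7^1 + 5·7^2
  c_5 = 186 = 4·7^0 + 5·7^1 + 3·7^2
  c_6 = 213 = 3·7^0 + 2·7^1 + 4·7^2
  c_7 = 226 = 2·7^0 + 4·7^1 + 4·7^2
Factor λ_0 = (0, 5, 1, 5, 4, 3, 2)
Factor λ_1 = (4, 4, 2, 1, 5, 2, 4)
Factor λ_2 = (3, 1, 4, 5, 3, 4, 4)

((0, 5, 1, 5, 4, 3, 2), (4, 4, 2, 1, 5, 2, 4), (3, 1, 4, 5, 3, 4, 4))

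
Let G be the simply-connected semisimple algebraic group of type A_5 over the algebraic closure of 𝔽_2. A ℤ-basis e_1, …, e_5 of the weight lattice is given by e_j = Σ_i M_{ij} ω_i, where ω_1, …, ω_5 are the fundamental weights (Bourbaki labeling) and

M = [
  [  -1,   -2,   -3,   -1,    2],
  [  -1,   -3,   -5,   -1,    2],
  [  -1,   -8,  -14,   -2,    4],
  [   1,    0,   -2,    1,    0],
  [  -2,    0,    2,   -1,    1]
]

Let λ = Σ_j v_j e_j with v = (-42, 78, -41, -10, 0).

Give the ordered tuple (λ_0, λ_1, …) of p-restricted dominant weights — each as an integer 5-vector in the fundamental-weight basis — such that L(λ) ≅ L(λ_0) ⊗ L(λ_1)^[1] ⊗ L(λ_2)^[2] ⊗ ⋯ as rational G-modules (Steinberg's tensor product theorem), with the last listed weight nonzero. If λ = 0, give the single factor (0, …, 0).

((1, 1, 0, 0, 0), (1, 1, 0, 1, 0), (0, 1, 1, 1, 1), (0, 0, 1, 1, 1), (1, 1, 0, 1, 0))

Change of basis e → ω: c = M·v where v = (-42, 78, -41, -10, 0):
  c_1 = -1*-42 + -2*78 + -3*-41 + -1*-10 + 2*0 = 19
  c_2 = -1*-42 + -3*78 + -5*-41 + -1*-10 + 2*0 = 23
  c_3 = -1*-42 + -8*78 + -14*-41 + -2*-10 + 4*0 = 12
  c_4 = 1*-42 + 0*78 + -2*-41 + 1*-10 + 0*0 = 30
  c_5 = -2*-42 + 0*78 + 2*-41 + -1*-10 + 1*0 = 12
p = 2; digits c_i = Σ_j d_{ij}·2^j, 0 ≤ d_{ij} < 2:
  c_1 = 19 = 1·2^0 + 1·2^1 + 0·2^2 + 0·2^3 + 1·2^4
  c_2 = 23 = 1·2^0 + 1·2^1 + 1·2^2 + 0·2^3 + 1·2^4
  c_3 = 12 = 0·2^0 + 0·2^1 + 1·2^2 + 1·2^3
  c_4 = 30 = 0·2^0 + 1·2^1 + 1·2^2 + 1·2^3 + 1·2^4
  c_5 = 12 = 0·2^0 + 0·2^1 + 1·2^2 + 1·2^3
Factor λ_0 = (1, 1, 0, 0, 0)
Factor λ_1 = (1, 1, 0, 1, 0)
Factor λ_2 = (0, 1, 1, 1, 1)
Factor λ_3 = (0, 0, 1, 1, 1)
Factor λ_4 = (1, 1, 0, 1, 0)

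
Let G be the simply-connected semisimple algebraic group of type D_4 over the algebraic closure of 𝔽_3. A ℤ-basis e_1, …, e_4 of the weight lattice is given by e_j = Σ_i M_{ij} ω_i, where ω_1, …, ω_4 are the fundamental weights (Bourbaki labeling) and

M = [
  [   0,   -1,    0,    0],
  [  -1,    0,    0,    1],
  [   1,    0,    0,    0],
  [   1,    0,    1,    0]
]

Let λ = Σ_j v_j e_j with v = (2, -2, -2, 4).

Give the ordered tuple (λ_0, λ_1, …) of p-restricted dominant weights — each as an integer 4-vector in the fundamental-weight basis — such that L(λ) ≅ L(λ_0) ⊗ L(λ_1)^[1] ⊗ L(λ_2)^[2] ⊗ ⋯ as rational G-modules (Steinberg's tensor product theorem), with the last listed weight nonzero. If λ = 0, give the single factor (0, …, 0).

((2, 2, 2, 0),)

Converting to the ω-basis (c_i = row i of M dotted with v = (2, -2, -2, 4)):
  c_1 = (0)·(2) + (-1)·(-2) + (0)·(-2) + (0)·(4) = 2
  c_2 = (-1)·(2) + (0)·(-2) + (0)·(-2) + (1)·(4) = 2
  c_3 = (1)·(2) + (0)·(-2) + (0)·(-2) + (0)·(4) = 2
  c_4 = (1)·(2) + (0)·(-2) + (1)·(-2) + (0)·(4) = 0
Expand coordinatewise in base 3:
  c_1 = 2 = 2·3^0
  c_2 = 2 = 2·3^0
  c_3 = 2 = 2·3^0
  c_4 = 0
Factor λ_0 = (2, 2, 2, 0)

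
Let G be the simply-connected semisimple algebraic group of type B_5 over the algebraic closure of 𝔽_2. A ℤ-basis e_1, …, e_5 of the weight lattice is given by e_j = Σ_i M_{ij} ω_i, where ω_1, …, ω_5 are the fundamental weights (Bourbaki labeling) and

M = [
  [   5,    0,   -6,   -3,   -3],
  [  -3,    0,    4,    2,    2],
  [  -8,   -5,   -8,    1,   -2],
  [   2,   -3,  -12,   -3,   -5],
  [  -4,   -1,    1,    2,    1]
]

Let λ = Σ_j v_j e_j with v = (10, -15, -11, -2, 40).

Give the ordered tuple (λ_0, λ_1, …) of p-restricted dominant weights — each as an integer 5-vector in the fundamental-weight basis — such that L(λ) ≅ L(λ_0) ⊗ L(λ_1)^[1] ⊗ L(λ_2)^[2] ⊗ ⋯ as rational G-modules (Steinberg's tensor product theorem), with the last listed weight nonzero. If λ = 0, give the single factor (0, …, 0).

((0, 0, 1, 1, 0), (1, 1, 0, 1, 0))

Compute c_i = Σ_j M_{ij} v_j with v = (10, -15, -11, -2, 40):
  c_1 = (5)·(10) + (0)·(-15) + (-6)·(-11) + (-3)·(-2) + (-3)·(40) = 2
  c_2 = (-3)·(10) + (0)·(-15) + (4)·(-11) + (2)·(-2) + (2)·(40) = 2
  c_3 = (-8)·(10) + (-5)·(-15) + (-8)·(-11) + (1)·(-2) + (-2)·(40) = 1
  c_4 = (2)·(10) + (-3)·(-15) + (-12)·(-11) + (-3)·(-2) + (-5)·(40) = 3
  c_5 = (-4)·(10) + (-1)·(-15) + (1)·(-11) + (2)·(-2) + (1)·(40) = 0
p = 2; digits c_i = Σ_j d_{ij}·2^j, 0 ≤ d_{ij} < 2:
  c_1 = 2 = 0·2^0 + 1·2^1
  c_2 = 2 = 0·2^0 + 1·2^1
  c_3 = 1 = 1·2^0
  c_4 = 3 = 1·2^0 + 1·2^1
  c_5 = 0
p-restricted factor λ_0 = (0, 0, 1, 1, 0)
p-restricted factor λ_1 = (1, 1, 0, 1, 0)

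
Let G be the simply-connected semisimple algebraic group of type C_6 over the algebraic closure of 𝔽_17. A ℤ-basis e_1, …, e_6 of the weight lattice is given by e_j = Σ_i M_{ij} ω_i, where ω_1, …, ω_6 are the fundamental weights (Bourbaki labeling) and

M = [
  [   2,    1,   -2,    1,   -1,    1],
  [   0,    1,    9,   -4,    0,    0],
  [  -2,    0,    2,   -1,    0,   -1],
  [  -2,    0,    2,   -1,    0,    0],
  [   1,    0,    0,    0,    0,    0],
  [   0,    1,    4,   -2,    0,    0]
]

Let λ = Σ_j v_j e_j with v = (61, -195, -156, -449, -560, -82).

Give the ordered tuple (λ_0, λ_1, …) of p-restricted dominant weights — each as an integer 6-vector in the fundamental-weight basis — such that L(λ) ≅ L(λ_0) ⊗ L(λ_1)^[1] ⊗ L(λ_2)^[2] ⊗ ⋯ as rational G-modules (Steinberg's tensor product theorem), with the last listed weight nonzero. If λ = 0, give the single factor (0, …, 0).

Compute c_i = Σ_j M_{ij} v_j with v = (61, -195, -156, -449, -560, -82):
  c_1 = 2·61 + (1)·(-195) + (-2)·(-156) + (1)·(-449) + (-1)·(-560) + (1)·(-82) = 268
  c_2 = 0·61 + (1)·(-195) + (9)·(-156) + (-4)·(-449) + (0)·(-560) + (0)·(-82) = 197
  c_3 = (-2)·(61) + (0)·(-195) + (2)·(-156) + (-1)·(-449) + (0)·(-560) + (-1)·(-82) = 97
  c_4 = (-2)·(61) + (0)·(-195) + (2)·(-156) + (-1)·(-449) + (0)·(-560) + (0)·(-82) = 15
  c_5 = 1·61 + (0)·(-195) + (0)·(-156) + (0)·(-449) + (0)·(-560) + (0)·(-82) = 61
  c_6 = 0·61 + (1)·(-195) + (4)·(-156) + (-2)·(-449) + (0)·(-560) + (0)·(-82) = 79
Expand coordinatewise in base 17:
  c_1 = 268 = 13·17^0 + 15·17^1
  c_2 = 197 = 10·17^0 + 11·17^1
  c_3 = 97 = 12·17^0 + 5·17^1
  c_4 = 15 = 15·17^0
  c_5 = 61 = 10·17^0 + 3·17^1
  c_6 = 79 = 11·17^0 + 4·17^1
Factor λ_0 = (13, 10, 12, 15, 10, 11)
Factor λ_1 = (15, 11, 5, 0, 3, 4)

((13, 10, 12, 15, 10, 11), (15, 11, 5, 0, 3, 4))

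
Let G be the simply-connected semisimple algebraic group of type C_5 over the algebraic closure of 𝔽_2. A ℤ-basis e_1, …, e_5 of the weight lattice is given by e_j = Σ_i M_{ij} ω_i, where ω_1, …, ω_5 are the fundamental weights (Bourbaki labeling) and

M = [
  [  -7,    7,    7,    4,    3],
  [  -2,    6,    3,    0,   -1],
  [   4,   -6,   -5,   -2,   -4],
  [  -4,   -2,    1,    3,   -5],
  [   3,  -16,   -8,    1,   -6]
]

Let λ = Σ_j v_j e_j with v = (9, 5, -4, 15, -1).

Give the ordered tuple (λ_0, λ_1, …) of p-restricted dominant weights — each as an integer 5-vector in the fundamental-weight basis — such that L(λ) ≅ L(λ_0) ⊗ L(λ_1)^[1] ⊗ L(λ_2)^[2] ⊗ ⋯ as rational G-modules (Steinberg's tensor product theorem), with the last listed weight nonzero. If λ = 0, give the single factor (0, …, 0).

((1, 1, 0, 0, 0),)

Change of basis e → ω: c = M·v where v = (9, 5, -4, 15, -1):
  c_1 = (-7)·(9) + (7)·(5) + (7)·(-4) + (4)·(15) + (3)·(-1) = 1
  c_2 = (-2)·(9) + (6)·(5) + (3)·(-4) + (0)·(15) + (-1)·(-1) = 1
  c_3 = (4)·(9) + (-6)·(5) + (-5)·(-4) + (-2)·(15) + (-4)·(-1) = 0
  c_4 = (-4)·(9) + (-2)·(5) + (1)·(-4) + (3)·(15) + (-5)·(-1) = 0
  c_5 = (3)·(9) + (-16)·(5) + (-8)·(-4) + (1)·(15) + (-6)·(-1) = 0
Writing each c_i in base p = 2:
  c_1 = 1 = 1·2^0
  c_2 = 1 = 1·2^0
  c_3 = 0
  c_4 = 0
  c_5 = 0
Factor λ_0 = (1, 1, 0, 0, 0)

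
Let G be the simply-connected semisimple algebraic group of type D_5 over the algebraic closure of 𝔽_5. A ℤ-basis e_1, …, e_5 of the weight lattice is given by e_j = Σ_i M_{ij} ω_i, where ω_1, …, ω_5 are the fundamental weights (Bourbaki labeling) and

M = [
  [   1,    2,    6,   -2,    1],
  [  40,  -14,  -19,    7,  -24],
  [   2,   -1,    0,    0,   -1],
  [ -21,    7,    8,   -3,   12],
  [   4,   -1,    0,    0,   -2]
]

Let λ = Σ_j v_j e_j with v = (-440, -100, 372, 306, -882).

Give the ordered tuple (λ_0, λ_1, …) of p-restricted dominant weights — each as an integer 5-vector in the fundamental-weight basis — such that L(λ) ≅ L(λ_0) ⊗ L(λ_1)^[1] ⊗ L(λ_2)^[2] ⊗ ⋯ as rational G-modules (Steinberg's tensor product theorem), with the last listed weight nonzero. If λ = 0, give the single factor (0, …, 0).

Compute c_i = Σ_j M_{ij} v_j with v = (-440, -100, 372, 306, -882):
  c_1 = (1)·(-440) + (2)·(-100) + 6·372 + (-2)·(306) + (1)·(-882) = 98
  c_2 = (40)·(-440) + (-14)·(-100) + (-19)·(372) + 7·306 + (-24)·(-882) = 42
  c_3 = (2)·(-440) + (-1)·(-100) + 0·372 + 0·306 + (-1)·(-882) = 102
  c_4 = (-21)·(-440) + (7)·(-100) + 8·372 + (-3)·(306) + (12)·(-882) = 14
  c_5 = (4)·(-440) + (-1)·(-100) + 0·372 + 0·306 + (-2)·(-882) = 104
Expand coordinatewise in base 5:
  c_1 = 98 = 3·5^0 + 4·5^1 + 3·5^2
  c_2 = 42 = 2·5^0 + 3·5^1 + 1·5^2
  c_3 = 102 = 2·5^0 + 0·5^1 + 4·5^2
  c_4 = 14 = 4·5^0 + 2·5^1
  c_5 = 104 = 4·5^0 + 0·5^1 + 4·5^2
Factor λ_0 = (3, 2, 2, 4, 4)
Factor λ_1 = (4, 3, 0, 2, 0)
Factor λ_2 = (3, 1, 4, 0, 4)

((3, 2, 2, 4, 4), (4, 3, 0, 2, 0), (3, 1, 4, 0, 4))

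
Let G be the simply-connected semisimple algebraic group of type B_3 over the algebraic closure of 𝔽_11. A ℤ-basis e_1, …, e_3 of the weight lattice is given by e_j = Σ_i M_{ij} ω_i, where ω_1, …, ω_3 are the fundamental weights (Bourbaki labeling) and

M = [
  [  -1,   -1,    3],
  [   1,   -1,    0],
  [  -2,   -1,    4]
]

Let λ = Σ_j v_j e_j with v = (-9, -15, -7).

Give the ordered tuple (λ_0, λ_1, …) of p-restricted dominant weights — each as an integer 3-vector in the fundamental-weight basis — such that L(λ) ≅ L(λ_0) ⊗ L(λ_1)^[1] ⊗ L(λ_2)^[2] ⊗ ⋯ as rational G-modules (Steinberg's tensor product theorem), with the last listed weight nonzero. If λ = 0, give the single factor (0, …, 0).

((3, 6, 5),)

Converting to the ω-basis (c_i = row i of M dotted with v = (-9, -15, -7)):
  c_1 = (-1)·(-9) + (-1)·(-15) + (3)·(-7) = 3
  c_2 = (1)·(-9) + (-1)·(-15) + (0)·(-7) = 6
  c_3 = (-2)·(-9) + (-1)·(-15) + (4)·(-7) = 5
p = 11; digits c_i = Σ_j d_{ij}·11^j, 0 ≤ d_{ij} < 11:
  c_1 = 3 = 3·11^0
  c_2 = 6 = 6·11^0
  c_3 = 5 = 5·11^0
Factor λ_0 = (3, 6, 5)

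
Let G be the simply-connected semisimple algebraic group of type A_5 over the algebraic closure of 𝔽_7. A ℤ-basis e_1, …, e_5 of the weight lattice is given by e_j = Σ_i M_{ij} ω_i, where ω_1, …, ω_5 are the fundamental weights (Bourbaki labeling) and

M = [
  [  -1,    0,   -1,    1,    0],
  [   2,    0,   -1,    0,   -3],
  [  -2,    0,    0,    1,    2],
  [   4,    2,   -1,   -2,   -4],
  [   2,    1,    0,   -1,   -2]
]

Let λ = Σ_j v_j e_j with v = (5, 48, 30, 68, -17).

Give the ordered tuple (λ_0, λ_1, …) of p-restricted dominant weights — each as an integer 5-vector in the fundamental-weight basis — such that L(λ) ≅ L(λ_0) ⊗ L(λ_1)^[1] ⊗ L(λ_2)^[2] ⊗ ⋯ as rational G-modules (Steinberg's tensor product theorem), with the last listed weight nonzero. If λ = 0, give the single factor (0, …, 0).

Converting to the ω-basis (c_i = row i of M dotted with v = (5, 48, 30, 68, -17)):
  c_1 = (-1)·(5) + 0·48 + (-1)·(30) + 1·68 + (0)·(-17) = 33
  c_2 = 2·5 + 0·48 + (-1)·(30) + 0·68 + (-3)·(-17) = 31
  c_3 = (-2)·(5) + 0·48 + 0·30 + 1·68 + (2)·(-17) = 24
  c_4 = 4·5 + 2·48 + (-1)·(30) + (-2)·(68) + (-4)·(-17) = 18
  c_5 = 2·5 + 1·48 + 0·30 + (-1)·(68) + (-2)·(-17) = 24
Writing each c_i in base p = 7:
  c_1 = 33 = 5·7^0 + 4·7^1
  c_2 = 31 = 3·7^0 + 4·7^1
  c_3 = 24 = 3·7^0 + 3·7^1
  c_4 = 18 = 4·7^0 + 2·7^1
  c_5 = 24 = 3·7^0 + 3·7^1
Factor λ_0 = (5, 3, 3, 4, 3)
Factor λ_1 = (4, 4, 3, 2, 3)

((5, 3, 3, 4, 3), (4, 4, 3, 2, 3))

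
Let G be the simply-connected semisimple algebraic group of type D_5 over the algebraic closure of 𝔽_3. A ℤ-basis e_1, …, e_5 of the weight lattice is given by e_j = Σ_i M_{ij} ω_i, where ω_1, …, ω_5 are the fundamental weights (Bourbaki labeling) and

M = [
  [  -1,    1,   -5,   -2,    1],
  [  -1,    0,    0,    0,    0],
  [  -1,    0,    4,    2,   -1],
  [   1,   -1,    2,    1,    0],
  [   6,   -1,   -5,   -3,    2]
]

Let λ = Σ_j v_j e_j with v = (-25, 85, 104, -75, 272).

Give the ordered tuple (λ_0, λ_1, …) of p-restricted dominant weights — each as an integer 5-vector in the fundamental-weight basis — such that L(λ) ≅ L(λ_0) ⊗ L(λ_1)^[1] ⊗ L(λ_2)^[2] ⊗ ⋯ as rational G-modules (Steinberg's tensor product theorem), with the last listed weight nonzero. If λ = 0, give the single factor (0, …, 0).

((0, 1, 1, 2, 2), (1, 2, 0, 1, 1), (1, 2, 2, 2, 1))

ω-coordinates c = M·v, v = (-25, 85, 104, -75, 272):
  c_1 = -1*-25 + 1*85 + -5*104 + -2*-75 + 1*272 = 12
  c_2 = -1*-25 + 0*85 + 0*104 + 0*-75 + 0*272 = 25
  c_3 = -1*-25 + 0*85 + 4*104 + 2*-75 + -1*272 = 19
  c_4 = 1*-25 + -1*85 + 2*104 + 1*-75 + 0*272 = 23
  c_5 = 6*-25 + -1*85 + -5*104 + -3*-75 + 2*272 = 14
Writing each c_i in base p = 3:
  c_1 = 12 = 0·3^0 + 1·3^1 + 1·3^2
  c_2 = 25 = 1·3^0 + 2·3^1 + 2·3^2
  c_3 = 19 = 1·3^0 + 0·3^1 + 2·3^2
  c_4 = 23 = 2·3^0 + 1·3^1 + 2·3^2
  c_5 = 14 = 2·3^0 + 1·3^1 + 1·3^2
Factor λ_0 = (0, 1, 1, 2, 2)
Factor λ_1 = (1, 2, 0, 1, 1)
Factor λ_2 = (1, 2, 2, 2, 1)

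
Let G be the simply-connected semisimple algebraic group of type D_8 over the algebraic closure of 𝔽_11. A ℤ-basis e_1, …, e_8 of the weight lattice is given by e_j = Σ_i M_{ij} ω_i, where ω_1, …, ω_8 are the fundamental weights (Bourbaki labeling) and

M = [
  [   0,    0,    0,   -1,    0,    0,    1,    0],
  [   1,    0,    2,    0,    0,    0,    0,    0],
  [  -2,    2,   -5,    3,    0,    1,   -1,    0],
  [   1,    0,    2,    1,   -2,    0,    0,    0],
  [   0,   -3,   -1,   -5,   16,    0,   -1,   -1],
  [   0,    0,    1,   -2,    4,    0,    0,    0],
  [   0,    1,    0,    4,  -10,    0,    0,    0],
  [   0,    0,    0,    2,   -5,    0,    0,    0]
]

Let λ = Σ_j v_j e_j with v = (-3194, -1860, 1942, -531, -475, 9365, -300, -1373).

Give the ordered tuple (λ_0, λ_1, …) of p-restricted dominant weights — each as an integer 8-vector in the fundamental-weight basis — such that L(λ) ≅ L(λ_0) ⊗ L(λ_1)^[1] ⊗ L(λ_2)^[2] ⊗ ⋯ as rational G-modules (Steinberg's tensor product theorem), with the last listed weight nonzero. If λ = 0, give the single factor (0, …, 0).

((0, 8, 7, 9, 3, 4, 7, 4), (10, 7, 5, 1, 0, 1, 3, 9), (1, 5, 8, 9, 3, 9, 6, 10))

In the fundamental-weight basis, λ has coordinates c = M·v (v = (-3194, -1860, 1942, -531, -475, 9365, -300, -1373)):
  c_1 = (0)·(-3194) + (0)·(-1860) + 0·1942 + (-1)·(-531) + (0)·(-475) + 0·9365 + (1)·(-300) + (0)·(-1373) = 231
  c_2 = (1)·(-3194) + (0)·(-1860) + 2·1942 + (0)·(-531) + (0)·(-475) + 0·9365 + (0)·(-300) + (0)·(-1373) = 690
  c_3 = (-2)·(-3194) + (2)·(-1860) + (-5)·(1942) + (3)·(-531) + (0)·(-475) + 1·9365 + (-1)·(-300) + (0)·(-1373) = 1030
  c_4 = (1)·(-3194) + (0)·(-1860) + 2·1942 + (1)·(-531) + (-2)·(-475) + 0·9365 + (0)·(-300) + (0)·(-1373) = 1109
  c_5 = (0)·(-3194) + (-3)·(-1860) + (-1)·(1942) + (-5)·(-531) + (16)·(-475) + 0·9365 + (-1)·(-300) + (-1)·(-1373) = 366
  c_6 = (0)·(-3194) + (0)·(-1860) + 1·1942 + (-2)·(-531) + (4)·(-475) + 0·9365 + (0)·(-300) + (0)·(-1373) = 1104
  c_7 = (0)·(-3194) + (1)·(-1860) + 0·1942 + (4)·(-531) + (-10)·(-475) + 0·9365 + (0)·(-300) + (0)·(-1373) = 766
  c_8 = (0)·(-3194) + (0)·(-1860) + 0·1942 + (2)·(-531) + (-5)·(-475) + 0·9365 + (0)·(-300) + (0)·(-1373) = 1313
p = 11; digits c_i = Σ_j d_{ij}·11^j, 0 ≤ d_{ij} < 11:
  c_1 = 231 = 0·11^0 + 10·11^1 + 1·11^2
  c_2 = 690 = 8·11^0 + 7·11^1 + 5·11^2
  c_3 = 1030 = 7·11^0 + 5·11^1 + 8·11^2
  c_4 = 1109 = 9·11^0 + 1·11^1 + 9·11^2
  c_5 = 366 = 3·11^0 + 0·11^1 + 3·11^2
  c_6 = 1104 = 4·11^0 + 1·11^1 + 9·11^2
  c_7 = 766 = 7·11^0 + 3·11^1 + 6·11^2
  c_8 = 1313 = 4·11^0 + 9·11^1 + 10·11^2
λ_0 = (0, 8, 7, 9, 3, 4, 7, 4)
λ_1 = (10, 7, 5, 1, 0, 1, 3, 9)
λ_2 = (1, 5, 8, 9, 3, 9, 6, 10)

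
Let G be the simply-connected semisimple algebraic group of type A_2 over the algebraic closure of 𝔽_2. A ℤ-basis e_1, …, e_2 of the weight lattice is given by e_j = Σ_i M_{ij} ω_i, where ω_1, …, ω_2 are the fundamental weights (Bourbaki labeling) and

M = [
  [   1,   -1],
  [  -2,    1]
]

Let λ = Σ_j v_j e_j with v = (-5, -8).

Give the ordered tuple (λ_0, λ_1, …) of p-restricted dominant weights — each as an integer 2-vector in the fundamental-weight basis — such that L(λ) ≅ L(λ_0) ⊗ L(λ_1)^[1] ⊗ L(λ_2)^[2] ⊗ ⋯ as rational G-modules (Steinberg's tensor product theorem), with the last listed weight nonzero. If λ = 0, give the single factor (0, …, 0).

Converting to the ω-basis (c_i = row i of M dotted with v = (-5, -8)):
  c_1 = (1)·(-5) + (-1)·(-8) = 3
  c_2 = (-2)·(-5) + (1)·(-8) = 2
Base-2 expansion of each c_i:
  c_1 = 3 = 1·2^0 + 1·2^1
  c_2 = 2 = 0·2^0 + 1·2^1
Factor λ_0 = (1, 0)
Factor λ_1 = (1, 1)

((1, 0), (1, 1))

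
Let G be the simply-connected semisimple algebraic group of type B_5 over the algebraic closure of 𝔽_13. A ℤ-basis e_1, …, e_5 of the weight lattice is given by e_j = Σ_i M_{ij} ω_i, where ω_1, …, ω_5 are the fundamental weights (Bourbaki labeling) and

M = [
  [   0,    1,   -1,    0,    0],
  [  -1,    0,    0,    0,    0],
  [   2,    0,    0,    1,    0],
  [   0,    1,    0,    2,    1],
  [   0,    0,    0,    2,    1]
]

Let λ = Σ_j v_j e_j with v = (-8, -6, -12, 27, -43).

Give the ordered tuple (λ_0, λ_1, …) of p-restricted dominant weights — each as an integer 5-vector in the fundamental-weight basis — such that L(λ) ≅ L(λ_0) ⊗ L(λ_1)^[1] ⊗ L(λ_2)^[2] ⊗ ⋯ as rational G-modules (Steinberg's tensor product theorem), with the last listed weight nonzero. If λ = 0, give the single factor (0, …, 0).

Change of basis e → ω: c = M·v where v = (-8, -6, -12, 27, -43):
  c_1 = (0)·(-8) + (1)·(-6) + (-1)·(-12) + (0)·(27) + (0)·(-43) = 6
  c_2 = (-1)·(-8) + (0)·(-6) + (0)·(-12) + (0)·(27) + (0)·(-43) = 8
  c_3 = (2)·(-8) + (0)·(-6) + (0)·(-12) + (1)·(27) + (0)·(-43) = 11
  c_4 = (0)·(-8) + (1)·(-6) + (0)·(-12) + (2)·(27) + (1)·(-43) = 5
  c_5 = (0)·(-8) + (0)·(-6) + (0)·(-12) + (2)·(27) + (1)·(-43) = 11
Writing each c_i in base p = 13:
  c_1 = 6 = 6·13^0
  c_2 = 8 = 8·13^0
  c_3 = 11 = 11·13^0
  c_4 = 5 = 5·13^0
  c_5 = 11 = 11·13^0
p-restricted factor λ_0 = (6, 8, 11, 5, 11)

((6, 8, 11, 5, 11),)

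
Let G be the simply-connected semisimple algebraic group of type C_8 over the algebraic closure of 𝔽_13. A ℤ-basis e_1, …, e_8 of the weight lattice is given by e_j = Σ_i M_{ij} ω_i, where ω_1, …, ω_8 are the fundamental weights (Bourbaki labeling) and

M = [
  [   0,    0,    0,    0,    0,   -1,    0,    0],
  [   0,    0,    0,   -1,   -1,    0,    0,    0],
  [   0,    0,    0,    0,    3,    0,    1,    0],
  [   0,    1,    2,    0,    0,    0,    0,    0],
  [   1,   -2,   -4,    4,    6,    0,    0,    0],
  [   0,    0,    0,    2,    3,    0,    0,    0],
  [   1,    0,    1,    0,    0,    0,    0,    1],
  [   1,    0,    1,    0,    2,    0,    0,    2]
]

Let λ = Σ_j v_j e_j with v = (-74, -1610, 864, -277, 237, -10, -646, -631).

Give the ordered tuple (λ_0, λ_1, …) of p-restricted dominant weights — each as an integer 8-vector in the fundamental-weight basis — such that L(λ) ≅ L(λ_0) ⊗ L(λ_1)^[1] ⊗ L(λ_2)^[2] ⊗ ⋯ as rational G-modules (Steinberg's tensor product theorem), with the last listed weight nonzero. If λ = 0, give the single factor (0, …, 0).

((10, 1, 0, 1, 4, 1, 3, 2), (0, 3, 5, 9, 0, 12, 12, 0))

In the fundamental-weight basis, λ has coordinates c = M·v (v = (-74, -1610, 864, -277, 237, -10, -646, -631)):
  c_1 = (0)·(-74) + (0)·(-1610) + 0·864 + (0)·(-277) + 0·237 + (-1)·(-10) + (0)·(-646) + (0)·(-631) = 10
  c_2 = (0)·(-74) + (0)·(-1610) + 0·864 + (-1)·(-277) + (-1)·(237) + (0)·(-10) + (0)·(-646) + (0)·(-631) = 40
  c_3 = (0)·(-74) + (0)·(-1610) + 0·864 + (0)·(-277) + 3·237 + (0)·(-10) + (1)·(-646) + (0)·(-631) = 65
  c_4 = (0)·(-74) + (1)·(-1610) + 2·864 + (0)·(-277) + 0·237 + (0)·(-10) + (0)·(-646) + (0)·(-631) = 118
  c_5 = (1)·(-74) + (-2)·(-1610) + (-4)·(864) + (4)·(-277) + 6·237 + (0)·(-10) + (0)·(-646) + (0)·(-631) = 4
  c_6 = (0)·(-74) + (0)·(-1610) + 0·864 + (2)·(-277) + 3·237 + (0)·(-10) + (0)·(-646) + (0)·(-631) = 157
  c_7 = (1)·(-74) + (0)·(-1610) + 1·864 + (0)·(-277) + 0·237 + (0)·(-10) + (0)·(-646) + (1)·(-631) = 159
  c_8 = (1)·(-74) + (0)·(-1610) + 1·864 + (0)·(-277) + 2·237 + (0)·(-10) + (0)·(-646) + (2)·(-631) = 2
Expand coordinatewise in base 13:
  c_1 = 10 = 10·13^0
  c_2 = 40 = 1·13^0 + 3·13^1
  c_3 = 65 = 0·13^0 + 5·13^1
  c_4 = 118 = 1·13^0 + 9·13^1
  c_5 = 4 = 4·13^0
  c_6 = 157 = 1·13^0 + 12·13^1
  c_7 = 159 = 3·13^0 + 12·13^1
  c_8 = 2 = 2·13^0
λ_0 = (10, 1, 0, 1, 4, 1, 3, 2)
λ_1 = (0, 3, 5, 9, 0, 12, 12, 0)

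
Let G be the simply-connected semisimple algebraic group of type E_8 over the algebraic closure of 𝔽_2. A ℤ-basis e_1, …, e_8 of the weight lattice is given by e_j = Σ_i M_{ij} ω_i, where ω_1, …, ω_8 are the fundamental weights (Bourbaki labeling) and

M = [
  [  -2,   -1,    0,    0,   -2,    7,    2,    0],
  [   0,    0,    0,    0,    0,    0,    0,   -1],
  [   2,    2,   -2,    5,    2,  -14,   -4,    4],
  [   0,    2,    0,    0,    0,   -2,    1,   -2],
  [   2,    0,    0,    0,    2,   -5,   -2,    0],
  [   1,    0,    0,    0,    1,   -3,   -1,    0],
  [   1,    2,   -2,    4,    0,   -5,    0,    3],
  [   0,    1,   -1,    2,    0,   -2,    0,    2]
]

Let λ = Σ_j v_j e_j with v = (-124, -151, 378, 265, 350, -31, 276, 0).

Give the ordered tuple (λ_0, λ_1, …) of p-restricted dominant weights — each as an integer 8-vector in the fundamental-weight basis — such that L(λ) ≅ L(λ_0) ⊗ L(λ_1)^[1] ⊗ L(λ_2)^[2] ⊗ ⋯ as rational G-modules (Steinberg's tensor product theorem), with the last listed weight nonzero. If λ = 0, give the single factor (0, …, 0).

Converting to the ω-basis (c_i = row i of M dotted with v = (-124, -151, 378, 265, 350, -31, 276, 0)):
  c_1 = (-2)·(-124) + (-1)·(-151) + 0·378 + 0·265 + (-2)·(350) + (7)·(-31) + 2·276 + 0·0 = 34
  c_2 = (0)·(-124) + (0)·(-151) + 0·378 + 0·265 + 0·350 + (0)·(-31) + 0·276 + (-1)·(0) = 0
  c_3 = (2)·(-124) + (2)·(-151) + (-2)·(378) + 5·265 + 2·350 + (-14)·(-31) + (-4)·(276) + 4·0 = 49
  c_4 = (0)·(-124) + (2)·(-151) + 0·378 + 0·265 + 0·350 + (-2)·(-31) + 1·276 + (-2)·(0) = 36
  c_5 = (2)·(-124) + (0)·(-151) + 0·378 + 0·265 + 2·350 + (-5)·(-31) + (-2)·(276) + 0·0 = 55
  c_6 = (1)·(-124) + (0)·(-151) + 0·378 + 0·265 + 1·350 + (-3)·(-31) + (-1)·(276) + 0·0 = 43
  c_7 = (1)·(-124) + (2)·(-151) + (-2)·(378) + 4·265 + 0·350 + (-5)·(-31) + 0·276 + 3·0 = 33
  c_8 = (0)·(-124) + (1)·(-151) + (-1)·(378) + 2·265 + 0·350 + (-2)·(-31) + 0·276 + 2·0 = 63
Expand coordinatewise in base 2:
  c_1 = 34 = 0·2^0 + 1·2^1 + 0·2^2 + 0·2^3 + 0·2^4 + 1·2^5
  c_2 = 0
  c_3 = 49 = 1·2^0 + 0·2^1 + 0·2^2 + 0·2^3 + 1·2^4 + 1·2^5
  c_4 = 36 = 0·2^0 + 0·2^1 + 1·2^2 + 0·2^3 + 0·2^4 + 1·2^5
  c_5 = 55 = 1·2^0 + 1·2^1 + 1·2^2 + 0·2^3 + 1·2^4 + 1·2^5
  c_6 = 43 = 1·2^0 + 1·2^1 + 0·2^2 + 1·2^3 + 0·2^4 + 1·2^5
  c_7 = 33 = 1·2^0 + 0·2^1 + 0·2^2 + 0·2^3 + 0·2^4 + 1·2^5
  c_8 = 63 = 1·2^0 + 1·2^1 + 1·2^2 + 1·2^3 + 1·2^4 + 1·2^5
p-restricted factor λ_0 = (0, 0, 1, 0, 1, 1, 1, 1)
p-restricted factor λ_1 = (1, 0, 0, 0, 1, 1, 0, 1)
p-restricted factor λ_2 = (0, 0, 0, 1, 1, 0, 0, 1)
p-restricted factor λ_3 = (0, 0, 0, 0, 0, 1, 0, 1)
p-restricted factor λ_4 = (0, 0, 1, 0, 1, 0, 0, 1)
p-restricted factor λ_5 = (1, 0, 1, 1, 1, 1, 1, 1)

((0, 0, 1, 0, 1, 1, 1, 1), (1, 0, 0, 0, 1, 1, 0, 1), (0, 0, 0, 1, 1, 0, 0, 1), (0, 0, 0, 0, 0, 1, 0, 1), (0, 0, 1, 0, 1, 0, 0, 1), (1, 0, 1, 1, 1, 1, 1, 1))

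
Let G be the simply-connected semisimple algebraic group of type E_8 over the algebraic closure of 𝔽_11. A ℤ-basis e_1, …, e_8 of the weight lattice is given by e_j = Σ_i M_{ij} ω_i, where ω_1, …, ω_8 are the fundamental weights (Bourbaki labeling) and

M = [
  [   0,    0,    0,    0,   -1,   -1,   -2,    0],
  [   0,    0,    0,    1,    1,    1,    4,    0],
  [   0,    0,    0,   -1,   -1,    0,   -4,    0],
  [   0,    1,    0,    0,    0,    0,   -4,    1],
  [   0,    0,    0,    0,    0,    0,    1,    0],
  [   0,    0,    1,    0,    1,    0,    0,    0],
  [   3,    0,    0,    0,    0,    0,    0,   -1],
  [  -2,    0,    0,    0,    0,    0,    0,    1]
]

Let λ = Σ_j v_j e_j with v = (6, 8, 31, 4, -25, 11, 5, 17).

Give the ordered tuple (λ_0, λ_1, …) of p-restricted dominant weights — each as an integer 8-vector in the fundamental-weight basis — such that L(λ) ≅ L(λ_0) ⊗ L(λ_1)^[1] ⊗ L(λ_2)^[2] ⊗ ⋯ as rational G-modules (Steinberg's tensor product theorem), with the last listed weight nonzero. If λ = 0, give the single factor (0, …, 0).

Converting to the ω-basis (c_i = row i of M dotted with v = (6, 8, 31, 4, -25, 11, 5, 17)):
  c_1 = (0)·(6) + (0)·(8) + (0)·(31) + (0)·(4) + (-1)·(-25) + (-1)·(11) + (-2)·(5) + (0)·(17) = 4
  c_2 = (0)·(6) + (0)·(8) + (0)·(31) + (1)·(4) + (1)·(-25) + (1)·(11) + (4)·(5) + (0)·(17) = 10
  c_3 = (0)·(6) + (0)·(8) + (0)·(31) + (-1)·(4) + (-1)·(-25) + (0)·(11) + (-4)·(5) + (0)·(17) = 1
  c_4 = (0)·(6) + (1)·(8) + (0)·(31) + (0)·(4) + (0)·(-25) + (0)·(11) + (-4)·(5) + (1)·(17) = 5
  c_5 = (0)·(6) + (0)·(8) + (0)·(31) + (0)·(4) + (0)·(-25) + (0)·(11) + (1)·(5) + (0)·(17) = 5
  c_6 = (0)·(6) + (0)·(8) + (1)·(31) + (0)·(4) + (1)·(-25) + (0)·(11) + (0)·(5) + (0)·(17) = 6
  c_7 = (3)·(6) + (0)·(8) + (0)·(31) + (0)·(4) + (0)·(-25) + (0)·(11) + (0)·(5) + (-1)·(17) = 1
  c_8 = (-2)·(6) + (0)·(8) + (0)·(31) + (0)·(4) + (0)·(-25) + (0)·(11) + (0)·(5) + (1)·(17) = 5
Base-11 expansion of each c_i:
  c_1 = 4 = 4·11^0
  c_2 = 10 = 10·11^0
  c_3 = 1 = 1·11^0
  c_4 = 5 = 5·11^0
  c_5 = 5 = 5·11^0
  c_6 = 6 = 6·11^0
  c_7 = 1 = 1·11^0
  c_8 = 5 = 5·11^0
p-restricted factor λ_0 = (4, 10, 1, 5, 5, 6, 1, 5)

((4, 10, 1, 5, 5, 6, 1, 5),)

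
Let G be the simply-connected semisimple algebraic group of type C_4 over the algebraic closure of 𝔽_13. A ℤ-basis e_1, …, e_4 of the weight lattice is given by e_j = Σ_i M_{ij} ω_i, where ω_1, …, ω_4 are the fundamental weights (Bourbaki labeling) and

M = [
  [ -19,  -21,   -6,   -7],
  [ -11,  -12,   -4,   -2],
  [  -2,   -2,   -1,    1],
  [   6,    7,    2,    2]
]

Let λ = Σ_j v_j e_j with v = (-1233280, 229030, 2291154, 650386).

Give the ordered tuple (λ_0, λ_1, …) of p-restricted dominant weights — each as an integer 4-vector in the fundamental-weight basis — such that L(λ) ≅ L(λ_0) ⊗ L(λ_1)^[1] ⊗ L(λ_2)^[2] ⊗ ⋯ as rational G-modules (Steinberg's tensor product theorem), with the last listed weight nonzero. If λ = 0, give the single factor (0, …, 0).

((1, 6, 1, 4), (8, 10, 12, 6), (0, 4, 4, 5), (4, 4, 11, 0), (11, 12, 12, 3))

Change of basis e → ω: c = M·v where v = (-1233280, 229030, 2291154, 650386):
  c_1 = (-19)·(-1233280) + (-21)·(229030) + (-6)·(2291154) + (-7)·(650386) = 323064
  c_2 = (-11)·(-1233280) + (-12)·(229030) + (-4)·(2291154) + (-2)·(650386) = 352332
  c_3 = (-2)·(-1233280) + (-2)·(229030) + (-1)·(2291154) + (1)·(650386) = 367732
  c_4 = (6)·(-1233280) + (7)·(229030) + (2)·(2291154) + (2)·(650386) = 86610
Writing each c_i in base p = 13:
  c_1 = 323064 = 1·13^0 + 8·13^1 + 0·13^2 + 4·13^3 + 11·13^4
  c_2 = 352332 = 6·13^0 + 10·13^1 + 4·13^2 + 4·13^3 + 12·13^4
  c_3 = 367732 = 1·13^0 + 12·13^1 + 4·13^2 + 11·13^3 + 12·13^4
  c_4 = 86610 = 4·13^0 + 6·13^1 + 5·13^2 + 0·13^3 + 3·13^4
λ_0 = (1, 6, 1, 4)
λ_1 = (8, 10, 12, 6)
λ_2 = (0, 4, 4, 5)
λ_3 = (4, 4, 11, 0)
λ_4 = (11, 12, 12, 3)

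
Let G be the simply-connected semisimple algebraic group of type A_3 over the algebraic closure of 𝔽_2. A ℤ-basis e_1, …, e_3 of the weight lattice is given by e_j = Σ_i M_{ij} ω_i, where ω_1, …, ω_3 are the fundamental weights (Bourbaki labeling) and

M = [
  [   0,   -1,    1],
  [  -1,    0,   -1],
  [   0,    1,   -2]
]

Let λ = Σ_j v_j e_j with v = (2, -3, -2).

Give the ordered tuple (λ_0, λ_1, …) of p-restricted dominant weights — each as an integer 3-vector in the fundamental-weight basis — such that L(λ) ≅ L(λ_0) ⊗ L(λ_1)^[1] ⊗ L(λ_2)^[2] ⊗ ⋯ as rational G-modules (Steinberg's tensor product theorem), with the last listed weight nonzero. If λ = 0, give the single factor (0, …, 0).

Compute c_i = Σ_j M_{ij} v_j with v = (2, -3, -2):
  c_1 = 0*2 + -1*-3 + 1*-2 = 1
  c_2 = -1*2 + 0*-3 + -1*-2 = 0
  c_3 = 0*2 + 1*-3 + -2*-2 = 1
Writing each c_i in base p = 2:
  c_1 = 1 = 1·2^0
  c_2 = 0
  c_3 = 1 = 1·2^0
λ_0 = (1, 0, 1)

((1, 0, 1),)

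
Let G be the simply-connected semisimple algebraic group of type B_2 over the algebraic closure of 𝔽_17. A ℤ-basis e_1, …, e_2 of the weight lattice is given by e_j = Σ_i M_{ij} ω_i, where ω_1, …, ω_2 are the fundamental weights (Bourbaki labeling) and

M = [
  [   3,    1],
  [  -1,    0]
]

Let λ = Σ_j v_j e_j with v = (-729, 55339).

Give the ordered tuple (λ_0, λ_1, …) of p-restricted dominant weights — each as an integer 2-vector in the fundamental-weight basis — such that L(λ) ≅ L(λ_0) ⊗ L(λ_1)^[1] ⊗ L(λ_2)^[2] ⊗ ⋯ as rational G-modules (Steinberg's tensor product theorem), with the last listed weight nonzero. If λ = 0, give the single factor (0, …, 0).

Change of basis e → ω: c = M·v where v = (-729, 55339):
  c_1 = (3)·(-729) + (1)·(55339) = 53152
  c_2 = (-1)·(-729) + (0)·(55339) = 729
p = 17; digits c_i = Σ_j d_{ij}·17^j, 0 ≤ d_{ij} < 17:
  c_1 = 53152 = 10·17^0 + 15·17^1 + 13·17^2 + 10·17^3
  c_2 = 729 = 15·17^0 + 8·17^1 + 2·17^2
Factor λ_0 = (10, 15)
Factor λ_1 = (15, 8)
Factor λ_2 = (13, 2)
Factor λ_3 = (10, 0)

((10, 15), (15, 8), (13, 2), (10, 0))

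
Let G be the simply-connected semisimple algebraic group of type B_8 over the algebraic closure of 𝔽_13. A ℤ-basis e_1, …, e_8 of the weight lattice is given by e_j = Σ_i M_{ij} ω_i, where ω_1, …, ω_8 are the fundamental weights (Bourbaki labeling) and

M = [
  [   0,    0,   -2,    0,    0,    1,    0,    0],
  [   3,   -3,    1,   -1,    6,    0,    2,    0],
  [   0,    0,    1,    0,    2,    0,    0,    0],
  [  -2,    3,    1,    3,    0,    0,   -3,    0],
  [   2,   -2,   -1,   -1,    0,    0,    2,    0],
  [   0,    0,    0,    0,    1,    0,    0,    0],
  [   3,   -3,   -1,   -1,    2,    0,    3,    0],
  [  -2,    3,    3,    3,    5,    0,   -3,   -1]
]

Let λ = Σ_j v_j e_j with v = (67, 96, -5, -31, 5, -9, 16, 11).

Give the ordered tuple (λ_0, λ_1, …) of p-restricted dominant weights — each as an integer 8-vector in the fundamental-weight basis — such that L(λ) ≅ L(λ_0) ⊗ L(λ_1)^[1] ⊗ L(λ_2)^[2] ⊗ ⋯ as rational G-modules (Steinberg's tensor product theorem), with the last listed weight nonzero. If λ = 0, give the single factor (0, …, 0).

Change of basis e → ω: c = M·v where v = (67, 96, -5, -31, 5, -9, 16, 11):
  c_1 = 0*67 + 0*96 + -2*-5 + 0*-31 + 0*5 + 1*-9 + 0*16 + 0*11 = 1
  c_2 = 3*67 + -3*96 + 1*-5 + -1*-31 + 6*5 + 0*-9 + 2*16 + 0*11 = 1
  c_3 = 0*67 + 0*96 + 1*-5 + 0*-31 + 2*5 + 0*-9 + 0*16 + 0*11 = 5
  c_4 = -2*67 + 3*96 + 1*-5 + 3*-31 + 0*5 + 0*-9 + -3*16 + 0*11 = 8
  c_5 = 2*67 + -2*96 + -1*-5 + -1*-31 + 0*5 + 0*-9 + 2*16 + 0*11 = 10
  c_6 = 0*67 + 0*96 + 0*-5 + 0*-31 + 1*5 + 0*-9 + 0*16 + 0*11 = 5
  c_7 = 3*67 + -3*96 + -1*-5 + -1*-31 + 2*5 + 0*-9 + 3*16 + 0*11 = 7
  c_8 = -2*67 + 3*96 + 3*-5 + 3*-31 + 5*5 + 0*-9 + -3*16 + -1*11 = 12
Base-13 expansion of each c_i:
  c_1 = 1 = 1·13^0
  c_2 = 1 = 1·13^0
  c_3 = 5 = 5·13^0
  c_4 = 8 = 8·13^0
  c_5 = 10 = 10·13^0
  c_6 = 5 = 5·13^0
  c_7 = 7 = 7·13^0
  c_8 = 12 = 12·13^0
λ_0 = (1, 1, 5, 8, 10, 5, 7, 12)

((1, 1, 5, 8, 10, 5, 7, 12),)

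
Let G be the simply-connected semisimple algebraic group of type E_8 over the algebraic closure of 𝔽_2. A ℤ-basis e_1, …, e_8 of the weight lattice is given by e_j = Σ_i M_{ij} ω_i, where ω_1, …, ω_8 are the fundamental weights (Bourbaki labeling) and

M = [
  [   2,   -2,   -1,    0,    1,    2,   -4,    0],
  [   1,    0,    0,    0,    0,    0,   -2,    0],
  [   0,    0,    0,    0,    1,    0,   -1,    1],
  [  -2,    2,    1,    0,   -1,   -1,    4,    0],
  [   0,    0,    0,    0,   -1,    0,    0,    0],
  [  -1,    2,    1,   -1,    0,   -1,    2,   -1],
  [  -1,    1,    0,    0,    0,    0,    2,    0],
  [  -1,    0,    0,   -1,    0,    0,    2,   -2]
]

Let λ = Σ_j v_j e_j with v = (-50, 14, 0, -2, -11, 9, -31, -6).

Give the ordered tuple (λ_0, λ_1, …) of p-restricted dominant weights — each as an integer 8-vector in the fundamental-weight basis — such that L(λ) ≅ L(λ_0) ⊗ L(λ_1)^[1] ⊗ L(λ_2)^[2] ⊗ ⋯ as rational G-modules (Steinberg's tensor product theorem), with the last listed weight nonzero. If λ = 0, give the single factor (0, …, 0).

((1, 0, 0, 0, 1, 1, 0, 0), (1, 0, 1, 1, 1, 1, 1, 1), (0, 1, 1, 1, 0, 1, 0, 0), (0, 1, 1, 0, 1, 1, 0, 0))

Change of basis e → ω: c = M·v where v = (-50, 14, 0, -2, -11, 9, -31, -6):
  c_1 = 2*-50 + -2*14 + -1*0 + 0*-2 + 1*-11 + 2*9 + -4*-31 + 0*-6 = 3
  c_2 = 1*-50 + 0*14 + 0*0 + 0*-2 + 0*-11 + 0*9 + -2*-31 + 0*-6 = 12
  c_3 = 0*-50 + 0*14 + 0*0 + 0*-2 + 1*-11 + 0*9 + -1*-31 + 1*-6 = 14
  c_4 = -2*-50 + 2*14 + 1*0 + 0*-2 + -1*-11 + -1*9 + 4*-31 + 0*-6 = 6
  c_5 = 0*-50 + 0*14 + 0*0 + 0*-2 + -1*-11 + 0*9 + 0*-31 + 0*-6 = 11
  c_6 = -1*-50 + 2*14 + 1*0 + -1*-2 + 0*-11 + -1*9 + 2*-31 + -1*-6 = 15
  c_7 = -1*-50 + 1*14 + 0*0 + 0*-2 + 0*-11 + 0*9 + 2*-31 + 0*-6 = 2
  c_8 = -1*-50 + 0*14 + 0*0 + -1*-2 + 0*-11 + 0*9 + 2*-31 + -2*-6 = 2
Writing each c_i in base p = 2:
  c_1 = 3 = 1·2^0 + 1·2^1
  c_2 = 12 = 0·2^0 + 0·2^1 + 1·2^2 + 1·2^3
  c_3 = 14 = 0·2^0 + 1·2^1 + 1·2^2 + 1·2^3
  c_4 = 6 = 0·2^0 + 1·2^1 + 1·2^2
  c_5 = 11 = 1·2^0 + 1·2^1 + 0·2^2 + 1·2^3
  c_6 = 15 = 1·2^0 + 1·2^1 + 1·2^2 + 1·2^3
  c_7 = 2 = 0·2^0 + 1·2^1
  c_8 = 2 = 0·2^0 + 1·2^1
p-restricted factor λ_0 = (1, 0, 0, 0, 1, 1, 0, 0)
p-restricted factor λ_1 = (1, 0, 1, 1, 1, 1, 1, 1)
p-restricted factor λ_2 = (0, 1, 1, 1, 0, 1, 0, 0)
p-restricted factor λ_3 = (0, 1, 1, 0, 1, 1, 0, 0)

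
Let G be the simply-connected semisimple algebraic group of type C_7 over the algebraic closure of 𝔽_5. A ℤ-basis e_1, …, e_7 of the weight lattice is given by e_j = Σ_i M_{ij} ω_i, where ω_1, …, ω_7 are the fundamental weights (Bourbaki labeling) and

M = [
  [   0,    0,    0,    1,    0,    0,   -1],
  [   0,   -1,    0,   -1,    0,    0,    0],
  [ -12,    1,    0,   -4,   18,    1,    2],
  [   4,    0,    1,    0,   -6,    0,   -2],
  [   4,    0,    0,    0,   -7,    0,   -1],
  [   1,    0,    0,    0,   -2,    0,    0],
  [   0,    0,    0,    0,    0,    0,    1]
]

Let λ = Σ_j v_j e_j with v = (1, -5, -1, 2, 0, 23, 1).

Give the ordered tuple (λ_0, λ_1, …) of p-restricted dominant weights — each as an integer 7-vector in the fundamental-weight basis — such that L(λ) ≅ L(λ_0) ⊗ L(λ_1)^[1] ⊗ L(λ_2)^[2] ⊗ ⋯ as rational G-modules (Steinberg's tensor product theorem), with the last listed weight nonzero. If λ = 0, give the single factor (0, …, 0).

Compute c_i = Σ_j M_{ij} v_j with v = (1, -5, -1, 2, 0, 23, 1):
  c_1 = (0)·(1) + (0)·(-5) + (0)·(-1) + (1)·(2) + (0)·(0) + (0)·(23) + (-1)·(1) = 1
  c_2 = (0)·(1) + (-1)·(-5) + (0)·(-1) + (-1)·(2) + (0)·(0) + (0)·(23) + (0)·(1) = 3
  c_3 = (-12)·(1) + (1)·(-5) + (0)·(-1) + (-4)·(2) + (18)·(0) + (1)·(23) + (2)·(1) = 0
  c_4 = (4)·(1) + (0)·(-5) + (1)·(-1) + (0)·(2) + (-6)·(0) + (0)·(23) + (-2)·(1) = 1
  c_5 = (4)·(1) + (0)·(-5) + (0)·(-1) + (0)·(2) + (-7)·(0) + (0)·(23) + (-1)·(1) = 3
  c_6 = (1)·(1) + (0)·(-5) + (0)·(-1) + (0)·(2) + (-2)·(0) + (0)·(23) + (0)·(1) = 1
  c_7 = (0)·(1) + (0)·(-5) + (0)·(-1) + (0)·(2) + (0)·(0) + (0)·(23) + (1)·(1) = 1
Writing each c_i in base p = 5:
  c_1 = 1 = 1·5^0
  c_2 = 3 = 3·5^0
  c_3 = 0
  c_4 = 1 = 1·5^0
  c_5 = 3 = 3·5^0
  c_6 = 1 = 1·5^0
  c_7 = 1 = 1·5^0
λ_0 = (1, 3, 0, 1, 3, 1, 1)

((1, 3, 0, 1, 3, 1, 1),)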